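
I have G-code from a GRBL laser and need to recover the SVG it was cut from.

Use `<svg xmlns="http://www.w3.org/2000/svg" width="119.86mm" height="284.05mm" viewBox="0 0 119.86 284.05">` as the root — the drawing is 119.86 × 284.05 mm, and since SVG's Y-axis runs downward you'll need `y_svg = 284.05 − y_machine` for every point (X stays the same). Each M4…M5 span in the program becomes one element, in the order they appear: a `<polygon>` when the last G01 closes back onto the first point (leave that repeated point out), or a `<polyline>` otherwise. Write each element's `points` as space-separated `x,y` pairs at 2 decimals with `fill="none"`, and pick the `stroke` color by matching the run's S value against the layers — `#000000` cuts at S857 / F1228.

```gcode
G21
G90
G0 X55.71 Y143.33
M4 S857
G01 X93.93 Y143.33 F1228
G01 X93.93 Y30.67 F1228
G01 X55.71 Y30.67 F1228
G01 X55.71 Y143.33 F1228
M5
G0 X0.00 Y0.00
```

Machine Y-up, SVG Y-down with viewBox height 284.05, so y_svg = 284.05 − y_machine; X carries over. Every run uses S857, so all elements get stroke `#000000` (cut).

Run 1: The run returns to its start, so emit a `<polygon>` with points (Y-flipped): 55.71,140.72 93.93,140.72 93.93,253.38 55.71,253.38.

<svg xmlns="http://www.w3.org/2000/svg" width="119.86mm" height="284.05mm" viewBox="0 0 119.86 284.05">
  <polygon points="55.71,140.72 93.93,140.72 93.93,253.38 55.71,253.38" fill="none" stroke="#000000"/>
</svg>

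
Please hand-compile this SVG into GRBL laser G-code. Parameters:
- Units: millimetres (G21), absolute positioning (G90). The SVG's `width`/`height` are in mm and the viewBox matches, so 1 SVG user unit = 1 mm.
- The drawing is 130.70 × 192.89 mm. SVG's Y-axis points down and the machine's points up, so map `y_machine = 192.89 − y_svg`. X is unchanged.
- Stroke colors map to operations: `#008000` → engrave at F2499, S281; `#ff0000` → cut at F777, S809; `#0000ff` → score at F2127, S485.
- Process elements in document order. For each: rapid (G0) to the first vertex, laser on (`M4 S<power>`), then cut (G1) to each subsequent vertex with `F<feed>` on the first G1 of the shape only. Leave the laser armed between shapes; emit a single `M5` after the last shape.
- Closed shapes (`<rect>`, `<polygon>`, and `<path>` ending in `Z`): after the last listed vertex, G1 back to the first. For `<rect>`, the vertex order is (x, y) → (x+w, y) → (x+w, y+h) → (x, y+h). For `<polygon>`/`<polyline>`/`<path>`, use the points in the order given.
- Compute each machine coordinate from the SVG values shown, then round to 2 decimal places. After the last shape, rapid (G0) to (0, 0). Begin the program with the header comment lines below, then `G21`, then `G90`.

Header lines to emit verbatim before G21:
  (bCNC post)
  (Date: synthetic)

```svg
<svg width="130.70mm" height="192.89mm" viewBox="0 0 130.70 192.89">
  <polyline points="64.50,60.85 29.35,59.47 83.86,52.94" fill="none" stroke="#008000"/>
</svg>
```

(bCNC post)
(Date: synthetic)
G21
G90
G0 X64.50 Y132.04
M4 S281
G1 X29.35 Y133.42 F2499
G1 X83.86 Y139.95
M5
G0 X0.00 Y0.00

Since the viewBox matches the mm dimensions, user units are millimetres directly. The only transform is the Y-flip y_m = 192.89 − y_svg.

Shape 1 is a open polyline drawn with `<polyline>`. Its stroke #008000 means engrave at S281, F2499. After flipping Y the toolpath is (64.50,132.04) → (29.35,133.42) → (83.86,139.95).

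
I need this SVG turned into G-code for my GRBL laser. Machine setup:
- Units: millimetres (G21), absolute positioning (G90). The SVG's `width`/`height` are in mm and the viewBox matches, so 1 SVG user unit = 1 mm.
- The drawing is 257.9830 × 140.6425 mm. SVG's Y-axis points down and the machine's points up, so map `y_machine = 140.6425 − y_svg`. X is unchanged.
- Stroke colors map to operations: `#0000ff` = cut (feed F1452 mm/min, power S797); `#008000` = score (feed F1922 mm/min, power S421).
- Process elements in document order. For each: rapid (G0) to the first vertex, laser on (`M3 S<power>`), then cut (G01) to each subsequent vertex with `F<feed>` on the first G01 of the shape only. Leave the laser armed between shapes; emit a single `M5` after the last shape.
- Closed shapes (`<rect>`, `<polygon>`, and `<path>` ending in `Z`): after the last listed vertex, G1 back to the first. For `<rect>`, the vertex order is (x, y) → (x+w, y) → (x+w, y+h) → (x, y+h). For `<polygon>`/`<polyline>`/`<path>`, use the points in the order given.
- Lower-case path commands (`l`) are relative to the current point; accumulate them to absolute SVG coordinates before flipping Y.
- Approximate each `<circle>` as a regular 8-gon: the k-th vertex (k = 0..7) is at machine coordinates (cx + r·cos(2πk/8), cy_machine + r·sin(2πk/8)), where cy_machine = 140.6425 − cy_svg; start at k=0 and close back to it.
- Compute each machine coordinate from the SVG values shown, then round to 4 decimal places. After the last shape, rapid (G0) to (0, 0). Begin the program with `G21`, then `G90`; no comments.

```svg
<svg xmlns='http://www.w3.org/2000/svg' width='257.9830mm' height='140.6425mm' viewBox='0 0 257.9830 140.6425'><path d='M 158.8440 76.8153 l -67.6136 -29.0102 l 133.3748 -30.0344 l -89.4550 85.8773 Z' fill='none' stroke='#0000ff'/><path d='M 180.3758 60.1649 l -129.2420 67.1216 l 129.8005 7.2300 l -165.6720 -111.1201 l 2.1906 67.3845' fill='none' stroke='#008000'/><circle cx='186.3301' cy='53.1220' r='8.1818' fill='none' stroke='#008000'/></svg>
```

G21
G90
G0 X158.8440 Y63.8272
M3 S797
G01 X91.2304 Y92.8374 F1452
G01 X224.6052 Y122.8718
G01 X135.1502 Y36.9945
G01 X158.8440 Y63.8272
G0 X180.3758 Y80.4776
M3 S421
G01 X51.1338 Y13.3560 F1922
G01 X180.9343 Y6.1260
G01 X15.2623 Y117.2461
G01 X17.4529 Y49.8616
G0 X194.5119 Y87.5205
M3 S421
G01 X192.1155 Y93.3059 F1922
G01 X186.3301 Y95.7023
G01 X180.5447 Y93.3059
G01 X178.1483 Y87.5205
G01 X180.5447 Y81.7351
G01 X186.3301 Y79.3387
G01 X192.1155 Y81.7351
G01 X194.5119 Y87.5205
M5
G0 X0.0000 Y0.0000

1 u = 1 mm; y_m = 140.6425 − y.

[1] `<path>` closed polygon, #0000ff→cut S797 F1452: (158.8440,63.8272) → (91.2304,92.8374) → (224.6052,122.8718) → (135.1502,36.9945) → (158.8440,63.8272) (closed)

[2] `<path>` open polyline, #008000→score S421 F1922: (180.3758,80.4776) → (51.1338,13.3560) → (180.9343,6.1260) → (15.2623,117.2461) → (17.4529,49.8616)

[3] `<circle>` circle, #008000→score S421 F1922: (194.5119,87.5205) → (192.1155,93.3059) → (186.3301,95.7023) → (180.5447,93.3059) → (178.1483,87.5205) → (180.5447,81.7351) → (186.3301,79.3387) → (192.1155,81.7351) → (194.5119,87.5205) (closed)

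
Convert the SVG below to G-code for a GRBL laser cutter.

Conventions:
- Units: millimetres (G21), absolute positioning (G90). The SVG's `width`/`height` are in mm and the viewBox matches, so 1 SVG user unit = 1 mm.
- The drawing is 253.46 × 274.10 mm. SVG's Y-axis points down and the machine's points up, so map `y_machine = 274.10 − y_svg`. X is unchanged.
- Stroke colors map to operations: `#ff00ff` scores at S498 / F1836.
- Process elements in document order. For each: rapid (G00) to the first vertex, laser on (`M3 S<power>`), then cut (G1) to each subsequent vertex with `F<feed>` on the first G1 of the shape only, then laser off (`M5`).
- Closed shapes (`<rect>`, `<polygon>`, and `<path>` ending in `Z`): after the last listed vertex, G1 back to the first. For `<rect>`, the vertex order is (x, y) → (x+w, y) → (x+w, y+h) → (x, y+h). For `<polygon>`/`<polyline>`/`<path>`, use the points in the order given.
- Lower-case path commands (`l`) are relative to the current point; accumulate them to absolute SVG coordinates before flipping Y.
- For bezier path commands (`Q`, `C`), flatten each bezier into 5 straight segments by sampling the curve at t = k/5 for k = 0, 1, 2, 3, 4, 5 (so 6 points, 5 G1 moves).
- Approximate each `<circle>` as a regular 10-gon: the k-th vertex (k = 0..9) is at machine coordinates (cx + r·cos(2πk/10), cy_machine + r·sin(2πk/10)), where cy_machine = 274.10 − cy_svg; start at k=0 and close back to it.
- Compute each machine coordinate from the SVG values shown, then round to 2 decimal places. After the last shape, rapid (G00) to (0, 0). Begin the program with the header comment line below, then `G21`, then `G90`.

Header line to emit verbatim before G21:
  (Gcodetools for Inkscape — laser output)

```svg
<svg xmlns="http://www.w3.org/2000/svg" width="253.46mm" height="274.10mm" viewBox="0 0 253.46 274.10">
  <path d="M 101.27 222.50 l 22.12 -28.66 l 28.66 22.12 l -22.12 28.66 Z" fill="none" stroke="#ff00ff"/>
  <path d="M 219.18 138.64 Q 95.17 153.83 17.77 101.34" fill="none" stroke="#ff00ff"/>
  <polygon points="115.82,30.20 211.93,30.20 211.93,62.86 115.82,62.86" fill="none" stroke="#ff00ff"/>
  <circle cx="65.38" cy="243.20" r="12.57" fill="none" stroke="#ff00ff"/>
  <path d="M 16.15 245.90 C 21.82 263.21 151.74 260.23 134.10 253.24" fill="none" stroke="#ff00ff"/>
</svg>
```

(Gcodetools for Inkscape — laser output)
G21
G90
G00 X101.27 Y51.60
M3 S498
G1 X123.39 Y80.26 F1836
G1 X152.05 Y58.14
G1 X129.93 Y29.48
G1 X101.27 Y51.60
M5
G00 X219.18 Y135.46
M3 S498
G1 X171.44 Y132.09 F1836
G1 X127.43 Y134.14
G1 X87.15 Y141.60
G1 X50.59 Y154.47
G1 X17.77 Y172.76
M5
G00 X115.82 Y243.90
M3 S498
G1 X211.93 Y243.90 F1836
G1 X211.93 Y211.24
G1 X115.82 Y211.24
G1 X115.82 Y243.90
M5
G00 X77.95 Y30.90
M3 S498
G1 X75.55 Y38.29 F1836
G1 X69.26 Y42.85
G1 X61.50 Y42.85
G1 X55.21 Y38.29
G1 X52.81 Y30.90
G1 X55.21 Y23.51
G1 X61.50 Y18.95
G1 X69.26 Y18.95
G1 X75.55 Y23.51
G1 X77.95 Y30.90
M5
G00 X16.15 Y28.20
M3 S498
G1 X32.29 Y20.12 F1836
G1 X65.20 Y16.13
G1 X101.84 Y15.44
G1 X129.15 Y17.28
G1 X134.10 Y20.86
M5
G00 X0.00 Y0.00

1 u = 1 mm; y_m = 274.10 − y.

[1] `<path>` regular polygon, #ff00ff→score S498 F1836: (101.27,51.60) → (123.39,80.26) → (152.05,58.14) → (129.93,29.48) → (101.27,51.60) (closed)

[2] `<path>` quadratic bezier, #ff00ff→score S498 F1836: (219.18,135.46) → (171.44,132.09) → (127.43,134.14) → (87.15,141.60) → (50.59,154.47) → (17.77,172.76)

[3] `<polygon>` rectangle, #ff00ff→score S498 F1836: (115.82,243.90) → (211.93,243.90) → (211.93,211.24) → (115.82,211.24) → (115.82,243.90) (closed)

[4] `<circle>` circle, #ff00ff→score S498 F1836: (77.95,30.90) → (75.55,38.29) → (69.26,42.85) → (61.50,42.85) → (55.21,38.29) → (52.81,30.90) → (55.21,23.51) → (61.50,18.95) → (69.26,18.95) → (75.55,23.51) → (77.95,30.90) (closed)

[5] `<path>` cubic bezier, #ff00ff→score S498 F1836: (16.15,28.20) → (32.29,20.12) → (65.20,16.13) → (101.84,15.44) → (129.15,17.28) → (134.10,20.86)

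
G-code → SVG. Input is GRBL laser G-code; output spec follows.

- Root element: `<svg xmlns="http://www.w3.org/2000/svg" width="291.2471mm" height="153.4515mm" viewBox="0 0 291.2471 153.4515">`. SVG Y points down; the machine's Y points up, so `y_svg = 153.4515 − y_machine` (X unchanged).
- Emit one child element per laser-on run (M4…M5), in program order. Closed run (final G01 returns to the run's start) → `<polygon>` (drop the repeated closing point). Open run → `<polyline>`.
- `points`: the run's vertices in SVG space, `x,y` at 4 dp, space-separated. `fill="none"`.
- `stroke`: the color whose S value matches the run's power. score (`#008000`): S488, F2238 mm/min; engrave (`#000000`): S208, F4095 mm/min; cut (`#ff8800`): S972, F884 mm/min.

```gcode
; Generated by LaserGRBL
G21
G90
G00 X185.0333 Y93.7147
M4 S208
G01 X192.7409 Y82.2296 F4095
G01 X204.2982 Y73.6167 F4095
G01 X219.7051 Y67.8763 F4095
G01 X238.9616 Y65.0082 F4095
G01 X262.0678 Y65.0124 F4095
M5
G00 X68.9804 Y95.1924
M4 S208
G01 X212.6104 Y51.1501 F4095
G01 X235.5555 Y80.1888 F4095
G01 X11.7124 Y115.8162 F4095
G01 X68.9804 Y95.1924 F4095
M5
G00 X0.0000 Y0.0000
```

Each laser-on run becomes one SVG element. Flip Y back into SVG space with y_svg = 153.4515 − y_machine. Every run uses S208, so all elements get stroke `#000000` (engrave).

Run 1: The run is open, so emit a `<polyline>` with points (Y-flipped): 185.0333,59.7368 192.7409,71.2219 204.2982,79.8348 219.7051,85.5752 238.9616,88.4433 262.0678,88.4391.

Run 2: The run returns to its start, so emit a `<polygon>` with points (Y-flipped): 68.9804,58.2591 212.6104,102.3014 235.5555,73.2627 11.7124,37.6353.

<svg xmlns="http://www.w3.org/2000/svg" width="291.2471mm" height="153.4515mm" viewBox="0 0 291.2471 153.4515">
  <polyline points="185.0333,59.7368 192.7409,71.2219 204.2982,79.8348 219.7051,85.5752 238.9616,88.4433 262.0678,88.4391" fill="none" stroke="#000000"/>
  <polygon points="68.9804,58.2591 212.6104,102.3014 235.5555,73.2627 11.7124,37.6353" fill="none" stroke="#000000"/>
</svg>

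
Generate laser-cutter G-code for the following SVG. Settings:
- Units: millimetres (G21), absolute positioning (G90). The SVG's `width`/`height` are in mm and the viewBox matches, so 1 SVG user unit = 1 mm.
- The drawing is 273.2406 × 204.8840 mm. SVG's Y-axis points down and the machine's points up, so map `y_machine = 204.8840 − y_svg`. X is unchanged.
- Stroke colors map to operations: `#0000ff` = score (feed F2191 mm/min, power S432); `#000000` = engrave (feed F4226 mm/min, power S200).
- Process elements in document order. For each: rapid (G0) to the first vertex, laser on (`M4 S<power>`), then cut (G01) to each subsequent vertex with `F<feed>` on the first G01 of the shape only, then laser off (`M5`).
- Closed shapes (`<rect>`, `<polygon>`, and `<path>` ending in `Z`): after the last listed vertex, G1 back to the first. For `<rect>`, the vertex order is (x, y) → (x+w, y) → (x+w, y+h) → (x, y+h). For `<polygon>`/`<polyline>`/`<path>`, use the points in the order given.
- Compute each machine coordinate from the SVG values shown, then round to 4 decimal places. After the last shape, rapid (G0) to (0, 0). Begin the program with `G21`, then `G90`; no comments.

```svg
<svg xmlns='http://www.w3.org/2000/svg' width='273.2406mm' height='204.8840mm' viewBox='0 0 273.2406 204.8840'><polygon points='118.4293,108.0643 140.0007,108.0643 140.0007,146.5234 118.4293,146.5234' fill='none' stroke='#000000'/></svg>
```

G21
G90
G0 X118.4293 Y96.8197
M4 S200
G01 X140.0007 Y96.8197 F4226
G01 X140.0007 Y58.3606
G01 X118.4293 Y58.3606
G01 X118.4293 Y96.8197
M5
G0 X0.0000 Y0.0000

Since the viewBox matches the mm dimensions, user units are millimetres directly. The only transform is the Y-flip y_m = 204.8840 − y_svg.

Shape 1 is a rectangle drawn with `<polygon>`. Its stroke #000000 means engrave at S200, F4226. After flipping Y the toolpath is (118.4293,96.8197) → (140.0007,96.8197) → (140.0007,58.3606) → (118.4293,58.3606) → (118.4293,96.8197), returning to the start.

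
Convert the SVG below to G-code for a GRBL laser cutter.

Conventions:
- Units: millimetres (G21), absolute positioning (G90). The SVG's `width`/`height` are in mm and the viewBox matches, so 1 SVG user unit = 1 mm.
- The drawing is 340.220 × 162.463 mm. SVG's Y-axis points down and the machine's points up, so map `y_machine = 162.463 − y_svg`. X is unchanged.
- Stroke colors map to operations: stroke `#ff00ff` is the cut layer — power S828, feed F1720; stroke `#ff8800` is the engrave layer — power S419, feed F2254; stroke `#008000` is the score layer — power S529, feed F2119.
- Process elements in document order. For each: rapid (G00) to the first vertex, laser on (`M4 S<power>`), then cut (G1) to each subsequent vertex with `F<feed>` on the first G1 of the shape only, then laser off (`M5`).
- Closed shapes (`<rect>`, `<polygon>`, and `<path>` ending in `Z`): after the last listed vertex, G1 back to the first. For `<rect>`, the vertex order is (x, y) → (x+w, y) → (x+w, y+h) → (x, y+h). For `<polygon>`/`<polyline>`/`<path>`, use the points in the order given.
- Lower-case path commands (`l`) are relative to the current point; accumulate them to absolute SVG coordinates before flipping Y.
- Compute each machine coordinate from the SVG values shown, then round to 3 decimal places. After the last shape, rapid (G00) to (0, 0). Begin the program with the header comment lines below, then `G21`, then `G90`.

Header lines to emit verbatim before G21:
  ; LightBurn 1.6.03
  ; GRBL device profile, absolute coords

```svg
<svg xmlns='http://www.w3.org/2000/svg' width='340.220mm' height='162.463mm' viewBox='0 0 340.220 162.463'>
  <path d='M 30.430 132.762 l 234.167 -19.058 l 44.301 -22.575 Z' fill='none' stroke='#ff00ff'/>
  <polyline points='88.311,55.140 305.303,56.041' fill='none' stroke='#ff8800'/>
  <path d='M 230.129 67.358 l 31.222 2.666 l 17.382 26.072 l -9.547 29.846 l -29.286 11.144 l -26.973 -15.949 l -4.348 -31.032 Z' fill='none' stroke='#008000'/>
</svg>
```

; LightBurn 1.6.03
; GRBL device profile, absolute coords
G21
G90
G00 X30.430 Y29.701
M4 S828
G1 X264.597 Y48.759 F1720
G1 X308.898 Y71.334
G1 X30.430 Y29.701
M5
G00 X88.311 Y107.323
M4 S419
G1 X305.303 Y106.422 F2254
M5
G00 X230.129 Y95.105
M4 S529
G1 X261.351 Y92.439 F2119
G1 X278.733 Y66.367
G1 X269.186 Y36.521
G1 X239.900 Y25.377
G1 X212.927 Y41.326
G1 X208.579 Y72.358
G1 X230.129 Y95.105
M5
G00 X0.000 Y0.000

viewBox `0 0 340.220 162.463` with mm width/height → 1 unit = 1 mm. Flip: y_m = 162.463 − y_svg.

**Shape 1** — `<path>` closed polygon, stroke `#ff00ff` → cut (S828, F1720). Machine vertices: (30.430,29.701) → (264.597,48.759) → (308.898,71.334) → (30.430,29.701). Closed: final G1 returns to the first vertex.

**Shape 2** — `<polyline>` line segment, stroke `#ff8800` → engrave (S419, F2254). Machine vertices: (88.311,107.323) → (305.303,106.422). Open path.

**Shape 3** — `<path>` regular polygon, stroke `#008000` → score (S529, F2119). Machine vertices: (230.129,95.105) → (261.351,92.439) → (278.733,66.367) → (269.186,36.521) → (239.900,25.377) → (212.927,41.326) → (208.579,72.358) → (230.129,95.105). Closed: final G1 returns to the first vertex.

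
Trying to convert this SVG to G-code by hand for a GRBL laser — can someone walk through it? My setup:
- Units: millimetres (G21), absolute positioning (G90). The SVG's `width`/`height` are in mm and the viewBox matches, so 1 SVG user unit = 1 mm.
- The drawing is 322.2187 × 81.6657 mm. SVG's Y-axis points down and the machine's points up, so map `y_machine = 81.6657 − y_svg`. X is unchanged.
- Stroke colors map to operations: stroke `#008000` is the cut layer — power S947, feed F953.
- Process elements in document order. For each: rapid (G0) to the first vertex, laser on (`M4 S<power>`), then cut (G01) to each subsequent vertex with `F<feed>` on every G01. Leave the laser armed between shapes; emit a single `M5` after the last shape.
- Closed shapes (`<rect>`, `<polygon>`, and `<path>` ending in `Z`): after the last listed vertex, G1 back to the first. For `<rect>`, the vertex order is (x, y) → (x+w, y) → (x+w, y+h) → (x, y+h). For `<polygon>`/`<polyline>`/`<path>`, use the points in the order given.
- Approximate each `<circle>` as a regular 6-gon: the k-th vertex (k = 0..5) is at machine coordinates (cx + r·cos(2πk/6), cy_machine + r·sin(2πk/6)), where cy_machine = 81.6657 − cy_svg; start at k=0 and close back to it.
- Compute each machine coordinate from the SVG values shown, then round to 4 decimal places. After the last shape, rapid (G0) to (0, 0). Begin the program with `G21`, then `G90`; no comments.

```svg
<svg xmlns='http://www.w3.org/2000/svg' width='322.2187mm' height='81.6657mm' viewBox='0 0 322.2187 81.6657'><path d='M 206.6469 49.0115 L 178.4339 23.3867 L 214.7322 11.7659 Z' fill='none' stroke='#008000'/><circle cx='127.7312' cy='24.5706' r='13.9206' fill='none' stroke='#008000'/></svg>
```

G21
G90
G0 X206.6469 Y32.6542
M4 S947
G01 X178.4339 Y58.2790 F953
G01 X214.7322 Y69.8998 F953
G01 X206.6469 Y32.6542 F953
G0 X141.6518 Y57.0951
M4 S947
G01 X134.6915 Y69.1507 F953
G01 X120.7709 Y69.1507 F953
G01 X113.8106 Y57.0951 F953
G01 X120.7709 Y45.0395 F953
G01 X134.6915 Y45.0395 F953
G01 X141.6518 Y57.0951 F953
M5
G0 X0.0000 Y0.0000

1 u = 1 mm; y_m = 81.6657 − y.

[1] `<path>` regular polygon, #008000→cut S947 F953: (206.6469,32.6542) → (178.4339,58.2790) → (214.7322,69.8998) → (206.6469,32.6542) (closed)

[2] `<circle>` circle, #008000→cut S947 F953: (141.6518,57.0951) → (134.6915,69.1507) → (120.7709,69.1507) → (113.8106,57.0951) → (120.7709,45.0395) → (134.6915,45.0395) → (141.6518,57.0951) (closed)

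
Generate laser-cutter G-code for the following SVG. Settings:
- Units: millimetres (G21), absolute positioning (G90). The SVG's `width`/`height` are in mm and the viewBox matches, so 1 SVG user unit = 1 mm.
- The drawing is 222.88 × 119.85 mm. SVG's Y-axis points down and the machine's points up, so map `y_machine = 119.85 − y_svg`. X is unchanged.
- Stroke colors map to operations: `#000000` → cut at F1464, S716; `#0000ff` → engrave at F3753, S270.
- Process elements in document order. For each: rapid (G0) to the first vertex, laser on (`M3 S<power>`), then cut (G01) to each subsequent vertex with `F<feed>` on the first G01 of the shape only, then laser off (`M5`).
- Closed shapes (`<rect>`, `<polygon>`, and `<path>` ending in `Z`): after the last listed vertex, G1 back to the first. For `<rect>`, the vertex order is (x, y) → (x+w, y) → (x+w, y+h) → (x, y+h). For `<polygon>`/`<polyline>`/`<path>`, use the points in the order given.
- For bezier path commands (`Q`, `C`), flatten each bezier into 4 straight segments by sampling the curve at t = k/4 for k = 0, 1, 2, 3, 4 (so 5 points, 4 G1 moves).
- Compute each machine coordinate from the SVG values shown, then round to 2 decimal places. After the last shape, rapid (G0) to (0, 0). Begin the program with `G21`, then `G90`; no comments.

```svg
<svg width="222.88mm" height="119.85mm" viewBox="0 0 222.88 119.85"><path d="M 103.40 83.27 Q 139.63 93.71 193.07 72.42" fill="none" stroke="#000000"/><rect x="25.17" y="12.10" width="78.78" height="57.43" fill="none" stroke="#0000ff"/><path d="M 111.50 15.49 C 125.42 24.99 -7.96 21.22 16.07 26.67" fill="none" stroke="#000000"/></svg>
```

1 u = 1 mm; y_m = 119.85 − y.

[1] `<path>` quadratic bezier, #000000→cut S716 F1464: (103.40,36.58) → (122.59,33.34) → (143.93,34.07) → (167.43,38.77) → (193.07,47.43)

[2] `<rect>` rectangle, #0000ff→engrave S270 F3753: (25.17,107.75) → (103.95,107.75) → (103.95,50.32) → (25.17,50.32) → (25.17,107.75) (closed)

[3] `<path>` cubic bezier, #000000→cut S716 F1464: (111.50,104.36) → (99.08,99.37) → (59.99,97.25) → (22.80,95.89) → (16.07,93.18)

G21
G90
G0 X103.40 Y36.58
M3 S716
G01 X122.59 Y33.34 F1464
G01 X143.93 Y34.07
G01 X167.43 Y38.77
G01 X193.07 Y47.43
M5
G0 X25.17 Y107.75
M3 S270
G01 X103.95 Y107.75 F3753
G01 X103.95 Y50.32
G01 X25.17 Y50.32
G01 X25.17 Y107.75
M5
G0 X111.50 Y104.36
M3 S716
G01 X99.08 Y99.37 F1464
G01 X59.99 Y97.25
G01 X22.80 Y95.89
G01 X16.07 Y93.18
M5
G0 X0.00 Y0.00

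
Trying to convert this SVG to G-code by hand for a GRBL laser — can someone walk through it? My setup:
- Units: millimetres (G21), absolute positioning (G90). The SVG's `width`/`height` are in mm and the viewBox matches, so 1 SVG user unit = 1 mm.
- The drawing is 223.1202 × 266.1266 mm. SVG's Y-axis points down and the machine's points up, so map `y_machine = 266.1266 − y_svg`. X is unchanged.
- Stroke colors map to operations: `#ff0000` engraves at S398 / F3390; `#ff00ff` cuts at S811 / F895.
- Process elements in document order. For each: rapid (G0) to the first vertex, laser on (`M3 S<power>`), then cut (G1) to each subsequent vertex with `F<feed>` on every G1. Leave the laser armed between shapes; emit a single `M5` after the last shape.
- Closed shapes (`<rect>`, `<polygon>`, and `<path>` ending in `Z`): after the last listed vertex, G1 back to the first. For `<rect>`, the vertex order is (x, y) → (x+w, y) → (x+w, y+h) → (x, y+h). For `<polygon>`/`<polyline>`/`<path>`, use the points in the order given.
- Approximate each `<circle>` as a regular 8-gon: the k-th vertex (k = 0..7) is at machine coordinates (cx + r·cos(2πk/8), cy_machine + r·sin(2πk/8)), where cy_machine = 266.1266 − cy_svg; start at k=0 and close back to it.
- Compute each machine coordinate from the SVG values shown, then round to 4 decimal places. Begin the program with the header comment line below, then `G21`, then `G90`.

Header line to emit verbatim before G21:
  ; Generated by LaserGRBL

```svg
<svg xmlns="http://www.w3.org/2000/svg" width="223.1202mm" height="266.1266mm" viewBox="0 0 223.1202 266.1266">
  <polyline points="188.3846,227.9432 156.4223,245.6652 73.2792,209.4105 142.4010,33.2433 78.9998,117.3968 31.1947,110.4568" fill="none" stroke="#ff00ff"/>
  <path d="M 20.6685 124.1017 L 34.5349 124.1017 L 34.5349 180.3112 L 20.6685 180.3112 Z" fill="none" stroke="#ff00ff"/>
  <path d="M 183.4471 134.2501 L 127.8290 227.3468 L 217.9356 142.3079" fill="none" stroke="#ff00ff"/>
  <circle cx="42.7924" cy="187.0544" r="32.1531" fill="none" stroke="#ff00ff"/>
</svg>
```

1 u = 1 mm; y_m = 266.1266 − y.

[1] `<polyline>` open polyline, #ff00ff→cut S811 F895: (188.3846,38.1834) → (156.4223,20.4614) → (73.2792,56.7161) → (142.4010,232.8833) → (78.9998,148.7298) → (31.1947,155.6698)

[2] `<path>` rectangle, #ff00ff→cut S811 F895: (20.6685,142.0249) → (34.5349,142.0249) → (34.5349,85.8154) → (20.6685,85.8154) → (20.6685,142.0249) (closed)

[3] `<path>` open polyline, #ff00ff→cut S811 F895: (183.4471,131.8765) → (127.8290,38.7798) → (217.9356,123.8187)

[4] `<circle>` circle, #ff00ff→cut S811 F895: (74.9455,79.0722) → (65.5281,101.8079) → (42.7924,111.2253) → (20.0567,101.8079) → (10.6393,79.0722) → (20.0567,56.3365) → (42.7924,46.9191) → (65.5281,56.3365) → (74.9455,79.0722) (closed)

; Generated by LaserGRBL
G21
G90
G0 X188.3846 Y38.1834
M3 S811
G1 X156.4223 Y20.4614 F895
G1 X73.2792 Y56.7161 F895
G1 X142.4010 Y232.8833 F895
G1 X78.9998 Y148.7298 F895
G1 X31.1947 Y155.6698 F895
G0 X20.6685 Y142.0249
M3 S811
G1 X34.5349 Y142.0249 F895
G1 X34.5349 Y85.8154 F895
G1 X20.6685 Y85.8154 F895
G1 X20.6685 Y142.0249 F895
G0 X183.4471 Y131.8765
M3 S811
G1 X127.8290 Y38.7798 F895
G1 X217.9356 Y123.8187 F895
G0 X74.9455 Y79.0722
M3 S811
G1 X65.5281 Y101.8079 F895
G1 X42.7924 Y111.2253 F895
G1 X20.0567 Y101.8079 F895
G1 X10.6393 Y79.0722 F895
G1 X20.0567 Y56.3365 F895
G1 X42.7924 Y46.9191 F895
G1 X65.5281 Y56.3365 F895
G1 X74.9455 Y79.0722 F895
M5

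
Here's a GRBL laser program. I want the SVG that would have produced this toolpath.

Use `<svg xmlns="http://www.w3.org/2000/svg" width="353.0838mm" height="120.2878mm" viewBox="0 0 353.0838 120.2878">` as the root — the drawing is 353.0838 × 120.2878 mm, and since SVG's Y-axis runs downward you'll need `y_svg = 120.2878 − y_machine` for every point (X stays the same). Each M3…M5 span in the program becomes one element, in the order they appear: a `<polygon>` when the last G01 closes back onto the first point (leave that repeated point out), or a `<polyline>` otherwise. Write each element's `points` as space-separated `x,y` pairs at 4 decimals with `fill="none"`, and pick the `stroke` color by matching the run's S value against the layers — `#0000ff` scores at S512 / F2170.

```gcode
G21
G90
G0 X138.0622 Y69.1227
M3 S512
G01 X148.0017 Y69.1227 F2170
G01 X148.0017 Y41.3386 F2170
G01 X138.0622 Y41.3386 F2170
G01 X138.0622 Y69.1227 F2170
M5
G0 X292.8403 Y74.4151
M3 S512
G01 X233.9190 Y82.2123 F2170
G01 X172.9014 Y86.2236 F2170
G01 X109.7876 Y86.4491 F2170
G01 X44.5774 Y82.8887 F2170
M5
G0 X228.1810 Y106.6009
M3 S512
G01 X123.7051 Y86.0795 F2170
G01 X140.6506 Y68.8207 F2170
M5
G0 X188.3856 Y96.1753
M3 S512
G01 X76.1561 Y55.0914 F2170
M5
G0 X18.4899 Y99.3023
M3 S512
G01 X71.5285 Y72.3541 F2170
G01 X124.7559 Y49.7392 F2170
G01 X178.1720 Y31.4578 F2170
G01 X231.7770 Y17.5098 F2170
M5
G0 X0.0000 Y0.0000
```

<svg xmlns="http://www.w3.org/2000/svg" width="353.0838mm" height="120.2878mm" viewBox="0 0 353.0838 120.2878">
  <polygon points="138.0622,51.1651 148.0017,51.1651 148.0017,78.9492 138.0622,78.9492" fill="none" stroke="#0000ff"/>
  <polyline points="292.8403,45.8727 233.9190,38.0755 172.9014,34.0642 109.7876,33.8387 44.5774,37.3991" fill="none" stroke="#0000ff"/>
  <polyline points="228.1810,13.6869 123.7051,34.2083 140.6506,51.4671" fill="none" stroke="#0000ff"/>
  <polyline points="188.3856,24.1125 76.1561,65.1964" fill="none" stroke="#0000ff"/>
  <polyline points="18.4899,20.9855 71.5285,47.9337 124.7559,70.5486 178.1720,88.8300 231.7770,102.7780" fill="none" stroke="#0000ff"/>
</svg>

Each laser-on run becomes one SVG element. Flip Y back into SVG space with y_svg = 120.2878 − y_machine. Every run uses S512, so all elements get stroke `#0000ff` (score).

Run 1: The run returns to its start, so emit a `<polygon>` with points (Y-flipped): 138.0622,51.1651 148.0017,51.1651 148.0017,78.9492 138.0622,78.9492.

Run 2: The run is open, so emit a `<polyline>` with points (Y-flipped): 292.8403,45.8727 233.9190,38.0755 172.9014,34.0642 109.7876,33.8387 44.5774,37.3991.

Run 3: The run is open, so emit a `<polyline>` with points (Y-flipped): 228.1810,13.6869 123.7051,34.2083 140.6506,51.4671.

Run 4: The run is open, so emit a `<polyline>` with points (Y-flipped): 188.3856,24.1125 76.1561,65.1964.

Run 5: The run is open, so emit a `<polyline>` with points (Y-flipped): 18.4899,20.9855 71.5285,47.9337 124.7559,70.5486 178.1720,88.8300 231.7770,102.7780.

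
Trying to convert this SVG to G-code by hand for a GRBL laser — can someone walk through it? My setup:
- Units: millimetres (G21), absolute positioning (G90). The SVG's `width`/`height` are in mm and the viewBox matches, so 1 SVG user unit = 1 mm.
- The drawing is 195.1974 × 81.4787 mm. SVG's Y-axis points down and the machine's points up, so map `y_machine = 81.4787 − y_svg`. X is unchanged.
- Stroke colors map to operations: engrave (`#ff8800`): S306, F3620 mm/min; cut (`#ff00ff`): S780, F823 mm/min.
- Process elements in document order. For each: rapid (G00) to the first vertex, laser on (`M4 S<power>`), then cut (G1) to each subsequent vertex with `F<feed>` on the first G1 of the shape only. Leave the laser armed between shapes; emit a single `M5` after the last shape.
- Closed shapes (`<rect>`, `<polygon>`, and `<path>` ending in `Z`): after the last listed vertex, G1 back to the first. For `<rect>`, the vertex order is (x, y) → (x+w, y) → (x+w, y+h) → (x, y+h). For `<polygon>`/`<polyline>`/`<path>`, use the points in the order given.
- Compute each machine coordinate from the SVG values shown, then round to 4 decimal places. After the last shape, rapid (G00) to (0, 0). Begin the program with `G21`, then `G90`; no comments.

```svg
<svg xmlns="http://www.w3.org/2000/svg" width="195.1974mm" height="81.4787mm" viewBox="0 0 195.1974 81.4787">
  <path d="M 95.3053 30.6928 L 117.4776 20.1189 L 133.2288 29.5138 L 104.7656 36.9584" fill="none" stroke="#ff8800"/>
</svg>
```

1 u = 1 mm; y_m = 81.4787 − y.

[1] `<path>` open polyline, #ff8800→engrave S306 F3620: (95.3053,50.7859) → (117.4776,61.3598) → (133.2288,51.9649) → (104.7656,44.5203)

G21
G90
G00 X95.3053 Y50.7859
M4 S306
G1 X117.4776 Y61.3598 F3620
G1 X133.2288 Y51.9649
G1 X104.7656 Y44.5203
M5
G00 X0.0000 Y0.0000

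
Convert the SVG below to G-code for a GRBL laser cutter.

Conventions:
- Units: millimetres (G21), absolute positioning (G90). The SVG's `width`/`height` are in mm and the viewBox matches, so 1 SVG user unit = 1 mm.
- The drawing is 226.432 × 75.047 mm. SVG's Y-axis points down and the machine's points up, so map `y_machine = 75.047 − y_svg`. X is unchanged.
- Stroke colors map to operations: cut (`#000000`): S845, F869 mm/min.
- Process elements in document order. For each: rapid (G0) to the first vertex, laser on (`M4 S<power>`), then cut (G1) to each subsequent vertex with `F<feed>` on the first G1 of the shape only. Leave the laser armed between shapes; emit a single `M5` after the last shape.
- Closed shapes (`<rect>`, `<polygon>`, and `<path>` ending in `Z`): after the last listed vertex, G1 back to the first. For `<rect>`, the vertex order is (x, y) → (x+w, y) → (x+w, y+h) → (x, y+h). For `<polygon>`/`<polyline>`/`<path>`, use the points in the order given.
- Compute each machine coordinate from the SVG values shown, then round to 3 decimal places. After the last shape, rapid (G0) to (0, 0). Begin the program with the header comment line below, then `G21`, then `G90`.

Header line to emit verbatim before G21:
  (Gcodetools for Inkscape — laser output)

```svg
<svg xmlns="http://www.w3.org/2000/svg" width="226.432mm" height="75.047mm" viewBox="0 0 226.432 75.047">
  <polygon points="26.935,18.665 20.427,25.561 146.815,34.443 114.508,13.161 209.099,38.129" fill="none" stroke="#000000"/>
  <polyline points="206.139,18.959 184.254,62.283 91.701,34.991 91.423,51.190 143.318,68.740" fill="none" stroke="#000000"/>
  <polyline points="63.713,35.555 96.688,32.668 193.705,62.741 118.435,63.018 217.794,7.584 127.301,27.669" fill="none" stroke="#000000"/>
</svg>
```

Since the viewBox matches the mm dimensions, user units are millimetres directly. The only transform is the Y-flip y_m = 75.047 − y_svg.

Shape 1 is a closed polygon drawn with `<polygon>`. Its stroke #000000 means cut at S845, F869. After flipping Y the toolpath is (26.935,56.382) → (20.427,49.486) → (146.815,40.604) → (114.508,61.886) → (209.099,36.918) → (26.935,56.382), returning to the start.

Shape 2 is a open polyline drawn with `<polyline>`. Its stroke #000000 means cut at S845, F869. After flipping Y the toolpath is (206.139,56.088) → (184.254,12.764) → (91.701,40.056) → (91.423,23.857) → (143.318,6.307).

Shape 3 is a open polyline drawn with `<polyline>`. Its stroke #000000 means cut at S845, F869. After flipping Y the toolpath is (63.713,39.492) → (96.688,42.379) → (193.705,12.306) → (118.435,12.029) → (217.794,67.463) → (127.301,47.378).

(Gcodetools for Inkscape — laser output)
G21
G90
G0 X26.935 Y56.382
M4 S845
G1 X20.427 Y49.486 F869
G1 X146.815 Y40.604
G1 X114.508 Y61.886
G1 X209.099 Y36.918
G1 X26.935 Y56.382
G0 X206.139 Y56.088
M4 S845
G1 X184.254 Y12.764 F869
G1 X91.701 Y40.056
G1 X91.423 Y23.857
G1 X143.318 Y6.307
G0 X63.713 Y39.492
M4 S845
G1 X96.688 Y42.379 F869
G1 X193.705 Y12.306
G1 X118.435 Y12.029
G1 X217.794 Y67.463
G1 X127.301 Y47.378
M5
G0 X0.000 Y0.000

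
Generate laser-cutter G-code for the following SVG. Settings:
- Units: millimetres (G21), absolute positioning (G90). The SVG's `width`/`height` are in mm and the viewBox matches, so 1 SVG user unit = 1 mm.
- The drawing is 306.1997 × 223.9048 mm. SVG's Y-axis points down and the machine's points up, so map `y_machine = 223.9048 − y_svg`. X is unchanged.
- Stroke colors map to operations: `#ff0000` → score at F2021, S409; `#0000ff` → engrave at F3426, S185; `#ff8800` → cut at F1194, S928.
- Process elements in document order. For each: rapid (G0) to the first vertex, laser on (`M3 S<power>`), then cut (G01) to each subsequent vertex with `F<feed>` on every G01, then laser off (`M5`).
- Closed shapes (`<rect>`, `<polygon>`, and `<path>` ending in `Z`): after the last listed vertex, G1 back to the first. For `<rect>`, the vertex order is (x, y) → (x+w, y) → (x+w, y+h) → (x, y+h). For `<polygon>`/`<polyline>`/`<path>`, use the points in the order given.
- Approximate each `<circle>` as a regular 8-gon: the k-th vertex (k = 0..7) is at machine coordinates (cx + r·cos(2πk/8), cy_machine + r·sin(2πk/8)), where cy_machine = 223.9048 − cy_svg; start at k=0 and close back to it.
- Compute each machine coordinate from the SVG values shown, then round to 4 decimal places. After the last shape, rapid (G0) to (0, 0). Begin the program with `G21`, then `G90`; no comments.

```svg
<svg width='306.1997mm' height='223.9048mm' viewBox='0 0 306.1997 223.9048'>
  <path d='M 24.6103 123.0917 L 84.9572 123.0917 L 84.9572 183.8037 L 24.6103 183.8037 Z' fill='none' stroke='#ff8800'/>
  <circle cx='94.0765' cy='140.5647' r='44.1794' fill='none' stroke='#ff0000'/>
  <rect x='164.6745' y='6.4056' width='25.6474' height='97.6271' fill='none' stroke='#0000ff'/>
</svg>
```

G21
G90
G0 X24.6103 Y100.8131
M3 S928
G01 X84.9572 Y100.8131 F1194
G01 X84.9572 Y40.1011 F1194
G01 X24.6103 Y40.1011 F1194
G01 X24.6103 Y100.8131 F1194
M5
G0 X138.2559 Y83.3401
M3 S409
G01 X125.3161 Y114.5797 F2021
G01 X94.0765 Y127.5195 F2021
G01 X62.8369 Y114.5797 F2021
G01 X49.8971 Y83.3401 F2021
G01 X62.8369 Y52.1005 F2021
G01 X94.0765 Y39.1607 F2021
G01 X125.3161 Y52.1005 F2021
G01 X138.2559 Y83.3401 F2021
M5
G0 X164.6745 Y217.4992
M3 S185
G01 X190.3219 Y217.4992 F3426
G01 X190.3219 Y119.8721 F3426
G01 X164.6745 Y119.8721 F3426
G01 X164.6745 Y217.4992 F3426
M5
G0 X0.0000 Y0.0000

1 u = 1 mm; y_m = 223.9048 − y.

[1] `<path>` rectangle, #ff8800→cut S928 F1194: (24.6103,100.8131) → (84.9572,100.8131) → (84.9572,40.1011) → (24.6103,40.1011) → (24.6103,100.8131) (closed)

[2] `<circle>` circle, #ff0000→score S409 F2021: (138.2559,83.3401) → (125.3161,114.5797) → (94.0765,127.5195) → (62.8369,114.5797) → (49.8971,83.3401) → (62.8369,52.1005) → (94.0765,39.1607) → (125.3161,52.1005) → (138.2559,83.3401) (closed)

[3] `<rect>` rectangle, #0000ff→engrave S185 F3426: (164.6745,217.4992) → (190.3219,217.4992) → (190.3219,119.8721) → (164.6745,119.8721) → (164.6745,217.4992) (closed)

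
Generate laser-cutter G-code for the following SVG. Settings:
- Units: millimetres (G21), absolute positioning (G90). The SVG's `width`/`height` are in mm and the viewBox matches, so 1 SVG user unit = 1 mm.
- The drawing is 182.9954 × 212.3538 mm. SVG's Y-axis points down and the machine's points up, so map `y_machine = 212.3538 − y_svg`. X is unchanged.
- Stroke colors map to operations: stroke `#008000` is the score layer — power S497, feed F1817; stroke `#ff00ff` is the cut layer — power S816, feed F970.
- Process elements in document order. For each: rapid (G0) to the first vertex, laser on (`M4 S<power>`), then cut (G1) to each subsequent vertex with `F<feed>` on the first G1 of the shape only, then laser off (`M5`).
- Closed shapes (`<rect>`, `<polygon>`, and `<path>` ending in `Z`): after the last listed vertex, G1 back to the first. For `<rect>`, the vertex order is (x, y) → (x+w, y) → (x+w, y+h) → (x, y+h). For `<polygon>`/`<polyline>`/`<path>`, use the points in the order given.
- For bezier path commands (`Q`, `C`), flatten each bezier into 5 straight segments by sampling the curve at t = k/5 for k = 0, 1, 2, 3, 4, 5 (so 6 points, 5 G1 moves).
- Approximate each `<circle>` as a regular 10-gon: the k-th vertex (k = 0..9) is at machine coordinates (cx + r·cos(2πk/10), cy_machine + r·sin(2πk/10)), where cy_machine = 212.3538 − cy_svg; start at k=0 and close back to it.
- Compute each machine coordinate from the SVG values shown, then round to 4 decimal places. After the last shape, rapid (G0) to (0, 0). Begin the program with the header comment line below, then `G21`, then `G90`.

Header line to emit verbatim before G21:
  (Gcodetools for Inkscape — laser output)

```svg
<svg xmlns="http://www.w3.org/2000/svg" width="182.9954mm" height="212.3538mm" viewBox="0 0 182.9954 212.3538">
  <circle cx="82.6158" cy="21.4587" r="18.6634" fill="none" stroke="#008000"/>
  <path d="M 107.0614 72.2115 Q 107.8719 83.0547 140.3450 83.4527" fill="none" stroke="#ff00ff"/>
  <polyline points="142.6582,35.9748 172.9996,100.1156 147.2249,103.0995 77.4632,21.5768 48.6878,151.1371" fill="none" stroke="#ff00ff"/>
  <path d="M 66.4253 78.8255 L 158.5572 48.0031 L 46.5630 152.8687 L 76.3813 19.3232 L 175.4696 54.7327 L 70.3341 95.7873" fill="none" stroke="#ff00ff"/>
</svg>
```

(Gcodetools for Inkscape — laser output)
G21
G90
G0 X101.2792 Y190.8951
M4 S497
G1 X97.7148 Y201.8652 F1817
G1 X88.3831 Y208.6450
G1 X76.8485 Y208.6450
G1 X67.5168 Y201.8652
G1 X63.9524 Y190.8951
G1 X67.5168 Y179.9250
G1 X76.8485 Y173.1452
G1 X88.3831 Y173.1452
G1 X97.7148 Y179.9250
G1 X101.2792 Y190.8951
M5
G0 X107.0614 Y140.1423
M4 S816
G1 X108.6521 Y136.2228 F970
G1 X112.7758 Y133.1390
G1 X119.4325 Y130.8907
G1 X128.6223 Y129.4781
G1 X140.3450 Y128.9011
M5
G0 X142.6582 Y176.3790
M4 S816
G1 X172.9996 Y112.2382 F970
G1 X147.2249 Y109.2543
G1 X77.4632 Y190.7770
G1 X48.6878 Y61.2167
M5
G0 X66.4253 Y133.5283
M4 S816
G1 X158.5572 Y164.3507 F970
G1 X46.5630 Y59.4851
G1 X76.3813 Y193.0306
G1 X175.4696 Y157.6211
G1 X70.3341 Y116.5665
M5
G0 X0.0000 Y0.0000

Since the viewBox matches the mm dimensions, user units are millimetres directly. The only transform is the Y-flip y_m = 212.3538 − y_svg.

Shape 1 is a circle drawn with `<circle>`. Its stroke #008000 means score at S497, F1817. After flipping Y the toolpath is (101.2792,190.8951) → (97.7148,201.8652) → (88.3831,208.6450) → (76.8485,208.6450) → (67.5168,201.8652) → (63.9524,190.8951) → (67.5168,179.9250) → (76.8485,173.1452) → (88.3831,173.1452) → (97.7148,179.9250) → (101.2792,190.8951), returning to the start.

Shape 2 is a quadratic bezier drawn with `<path>`. Its stroke #ff00ff means cut at S816, F970. After flipping Y the toolpath is (107.0614,140.1423) → (108.6521,136.2228) → (112.7758,133.1390) → (119.4325,130.8907) → (128.6223,129.4781) → (140.3450,128.9011).

Shape 3 is a open polyline drawn with `<polyline>`. Its stroke #ff00ff means cut at S816, F970. After flipping Y the toolpath is (142.6582,176.3790) → (172.9996,112.2382) → (147.2249,109.2543) → (77.4632,190.7770) → (48.6878,61.2167).

Shape 4 is a open polyline drawn with `<path>`. Its stroke #ff00ff means cut at S816, F970. After flipping Y the toolpath is (66.4253,133.5283) → (158.5572,164.3507) → (46.5630,59.4851) → (76.3813,193.0306) → (175.4696,157.6211) → (70.3341,116.5665).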